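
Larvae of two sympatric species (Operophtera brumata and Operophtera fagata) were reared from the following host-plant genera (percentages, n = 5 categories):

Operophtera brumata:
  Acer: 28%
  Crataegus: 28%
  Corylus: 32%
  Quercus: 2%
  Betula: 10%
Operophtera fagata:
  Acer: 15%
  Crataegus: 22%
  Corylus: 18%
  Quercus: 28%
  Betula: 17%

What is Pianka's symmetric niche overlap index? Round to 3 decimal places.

Convert percentages to proportions (divide by 100).
Σ p₁ᵢp₂ᵢ = 0.0420 + 0.0616 + 0.0576 + 0.0056 + 0.0170 = 0.1838
Σp_1ᵢ² = 0.28² + 0.28² + 0.32² + 0.02² + 0.10² = 0.0784 + 0.0784 + 0.1024 + 0.0004 + 0.0100 = 0.2696
Σp_2ᵢ² = 0.15² + 0.22² + 0.18² + 0.28² + 0.17² = 0.0225 + 0.0484 + 0.0324 + 0.0784 + 0.0289 = 0.2106
O = 0.1838 / √(0.2696 × 0.2106) = 0.1838 / 0.238281 = 0.77136

0.771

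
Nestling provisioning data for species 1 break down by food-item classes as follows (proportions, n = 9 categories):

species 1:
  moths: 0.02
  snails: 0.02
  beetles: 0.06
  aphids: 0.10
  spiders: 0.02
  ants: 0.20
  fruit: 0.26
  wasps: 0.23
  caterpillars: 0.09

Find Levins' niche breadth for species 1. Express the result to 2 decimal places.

Σpᵢ² = 0.02² + 0.02² + 0.06² + 0.10² + 0.02² + 0.20² + 0.26² + 0.23² + 0.09² = 0.0004 + 0.0004 + 0.0036 + 0.0100 + 0.0004 + 0.0400 + 0.0676 + 0.0529 + 0.0081 = 0.1834
B = 1 / 0.1834 = 5.4526

5.45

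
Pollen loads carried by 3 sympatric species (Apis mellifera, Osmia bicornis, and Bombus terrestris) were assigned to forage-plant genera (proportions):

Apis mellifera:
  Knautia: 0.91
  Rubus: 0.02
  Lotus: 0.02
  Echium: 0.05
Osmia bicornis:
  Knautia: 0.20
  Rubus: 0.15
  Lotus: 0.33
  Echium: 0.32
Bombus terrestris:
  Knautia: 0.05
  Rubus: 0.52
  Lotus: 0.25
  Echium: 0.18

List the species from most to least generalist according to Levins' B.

Osmia bicornis > Bombus terrestris > Apis mellifera

Σp_mellᵢ² = 0.91² + 0.02² + 0.02² + 0.05² = 0.8281 + 0.0004 + 0.0004 + 0.0025 = 0.8314
B_mell = 1 / 0.8314 = 1.2028
Σp_bicoᵢ² = 0.20² + 0.15² + 0.33² + 0.32² = 0.0400 + 0.0225 + 0.1089 + 0.1024 = 0.2738
B_bico = 1 / 0.2738 = 3.6523
Σp_terrᵢ² = 0.05² + 0.52² + 0.25² + 0.18² = 0.0025 + 0.2704 + 0.0625 + 0.0324 = 0.3678
B_terr = 1 / 0.3678 = 2.7189
Ranking by B (broadest → narrowest): Osmia bicornis (3.65) > Bombus terrestris (2.72) > Apis mellifera (1.20)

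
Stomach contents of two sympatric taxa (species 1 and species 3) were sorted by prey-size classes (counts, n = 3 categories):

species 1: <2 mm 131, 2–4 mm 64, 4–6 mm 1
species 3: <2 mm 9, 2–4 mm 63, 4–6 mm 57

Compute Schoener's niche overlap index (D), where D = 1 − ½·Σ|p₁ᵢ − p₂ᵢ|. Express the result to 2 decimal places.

Proportions for species 1 (n=196): 131/196=0.6684, 64/196=0.3265, 1/196=0.0051
Proportions for species 3 (n=129): 9/129=0.0698, 63/129=0.4884, 57/129=0.4419
Σ|p₁ᵢ − p₂ᵢ| = 0.5986 + 0.1619 + 0.4368 = 1.1973
D = 1 − ½ × 1.1973 = 1 − 0.59865 = 0.40135

0.40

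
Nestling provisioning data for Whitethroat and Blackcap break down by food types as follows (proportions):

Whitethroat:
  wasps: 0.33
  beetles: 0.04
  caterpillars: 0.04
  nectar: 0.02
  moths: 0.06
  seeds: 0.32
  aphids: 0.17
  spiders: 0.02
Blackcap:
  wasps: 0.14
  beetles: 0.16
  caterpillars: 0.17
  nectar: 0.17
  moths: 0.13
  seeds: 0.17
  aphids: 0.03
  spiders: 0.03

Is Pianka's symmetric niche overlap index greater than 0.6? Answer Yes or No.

Σ p₁ᵢp₂ᵢ = 0.0462 + 0.0064 + 0.0068 + 0.0034 + 0.0078 + 0.0544 + 0.0051 + 0.0006 = 0.1307
Σp_1ᵢ² = 0.33² + 0.04² + 0.04² + 0.02² + 0.06² + 0.32² + 0.17² + 0.02² = 0.1089 + 0.0016 + 0.0016 + 0.0004 + 0.0036 + 0.1024 + 0.0289 + 0.0004 = 0.2478
Σp_2ᵢ² = 0.14² + 0.16² + 0.17² + 0.17² + 0.13² + 0.17² + 0.03² + 0.03² = 0.0196 + 0.0256 + 0.0289 + 0.0289 + 0.0169 + 0.0289 + 0.0009 + 0.0009 = 0.1506
O = 0.1307 / √(0.2478 × 0.1506) = 0.1307 / 0.19318 = 0.6766
O = 0.6766 > 0.6 → Yes.

Yes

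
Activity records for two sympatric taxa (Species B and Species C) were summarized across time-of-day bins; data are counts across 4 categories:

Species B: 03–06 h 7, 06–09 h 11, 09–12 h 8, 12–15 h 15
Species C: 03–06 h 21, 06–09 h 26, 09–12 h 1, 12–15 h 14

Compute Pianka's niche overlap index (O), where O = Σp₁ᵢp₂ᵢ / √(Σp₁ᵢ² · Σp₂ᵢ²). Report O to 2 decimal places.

Proportions for Species B (n=41): 7/41=0.1707, 11/41=0.2683, 8/41=0.1951, 15/41=0.3659
Proportions for Species C (n=62): 21/62=0.3387, 26/62=0.4194, 1/62=0.0161, 14/62=0.2258
Σ p₁ᵢp₂ᵢ = 0.057816 + 0.112525 + 0.003141 + 0.082620 = 0.256102
Σp_1ᵢ² = 0.1707² + 0.2683² + 0.1951² + 0.3659² = 0.029138 + 0.071985 + 0.038064 + 0.133883 = 0.273070
Σp_2ᵢ² = 0.3387² + 0.4194² + 0.0161² + 0.2258² = 0.114718 + 0.175896 + 0.000259 + 0.050986 = 0.341859
O = 0.256102 / √(0.273070 × 0.341859) = 0.256102 / 0.3055347 = 0.8382

0.84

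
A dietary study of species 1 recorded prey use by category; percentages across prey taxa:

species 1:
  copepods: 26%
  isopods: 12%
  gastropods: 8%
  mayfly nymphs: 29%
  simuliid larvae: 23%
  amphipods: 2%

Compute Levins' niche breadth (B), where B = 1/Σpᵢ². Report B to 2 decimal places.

Convert percentages to proportions (divide by 100).
Σpᵢ² = 0.26² + 0.12² + 0.08² + 0.29² + 0.23² + 0.02² = 0.0676 + 0.0144 + 0.0064 + 0.0841 + 0.0529 + 0.0004 = 0.2258
B = 1 / 0.2258 = 4.4287

4.43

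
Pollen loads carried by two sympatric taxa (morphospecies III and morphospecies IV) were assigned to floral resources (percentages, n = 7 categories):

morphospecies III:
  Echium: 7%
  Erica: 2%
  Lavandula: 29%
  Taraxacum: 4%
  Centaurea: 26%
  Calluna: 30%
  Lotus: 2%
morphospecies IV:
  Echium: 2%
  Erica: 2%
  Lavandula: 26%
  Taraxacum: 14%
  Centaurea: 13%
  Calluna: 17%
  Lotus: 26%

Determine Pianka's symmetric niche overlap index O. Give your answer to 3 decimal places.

0.772

Convert percentages to proportions (divide by 100).
Σ p₁ᵢp₂ᵢ = 0.0014 + 0.0004 + 0.0754 + 0.0056 + 0.0338 + 0.0510 + 0.0052 = 0.1728
Σp_1ᵢ² = 0.07² + 0.02² + 0.29² + 0.04² + 0.26² + 0.30² + 0.02² = 0.0049 + 0.0004 + 0.0841 + 0.0016 + 0.0676 + 0.0900 + 0.0004 = 0.2490
Σp_2ᵢ² = 0.02² + 0.02² + 0.26² + 0.14² + 0.13² + 0.17² + 0.26² = 0.0004 + 0.0004 + 0.0676 + 0.0196 + 0.0169 + 0.0289 + 0.0676 = 0.2014
O = 0.1728 / √(0.2490 × 0.2014) = 0.1728 / 0.223939 = 0.77164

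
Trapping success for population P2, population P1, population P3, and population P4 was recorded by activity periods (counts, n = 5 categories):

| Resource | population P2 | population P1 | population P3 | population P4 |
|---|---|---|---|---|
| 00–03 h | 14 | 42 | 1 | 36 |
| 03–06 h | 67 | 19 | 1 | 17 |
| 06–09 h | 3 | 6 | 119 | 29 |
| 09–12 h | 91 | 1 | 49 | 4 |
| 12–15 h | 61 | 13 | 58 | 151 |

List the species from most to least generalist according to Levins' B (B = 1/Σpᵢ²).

Proportions for population P2 (n=236): 14/236=0.0593, 67/236=0.2839, 3/236=0.0127, 91/236=0.3856, 61/236=0.2585
Proportions for population P1 (n=81): 42/81=0.5185, 19/81=0.2346, 6/81=0.0741, 1/81=0.0123, 13/81=0.1605
Proportions for population P3 (n=228): 1/228=0.0044, 1/228=0.0044, 119/228=0.5219, 49/228=0.2149, 58/228=0.2544
Proportions for population P4 (n=237): 36/237=0.1519, 17/237=0.0717, 29/237=0.1224, 4/237=0.0169, 151/237=0.6371
Σp_P2ᵢ² = 0.0593² + 0.2839² + 0.0127² + 0.3856² + 0.2585² = 0.003516 + 0.080599 + 0.000161 + 0.148687 + 0.066822 = 0.299785
B_P2 = 1 / 0.299785 = 3.3357
Σp_P1ᵢ² = 0.5185² + 0.2346² + 0.0741² + 0.0123² + 0.1605² = 0.268842 + 0.055037 + 0.005491 + 0.000151 + 0.025760 = 0.355281
B_P1 = 1 / 0.355281 = 2.8147
Σp_P3ᵢ² = 0.0044² + 0.0044² + 0.5219² + 0.2149² + 0.2544² = 0.000019 + 0.000019 + 0.272380 + 0.046182 + 0.064719 = 0.383319
B_P3 = 1 / 0.383319 = 2.6088
Σp_P4ᵢ² = 0.1519² + 0.0717² + 0.1224² + 0.0169² + 0.6371² = 0.023074 + 0.005141 + 0.014982 + 0.000286 + 0.405896 = 0.449379
B_P4 = 1 / 0.449379 = 2.2253
Ranking by B (broadest → narrowest): population P2 (3.34) > population P1 (2.81) > population P3 (2.61) > population P4 (2.23)

population P2 > population P1 > population P3 > population P4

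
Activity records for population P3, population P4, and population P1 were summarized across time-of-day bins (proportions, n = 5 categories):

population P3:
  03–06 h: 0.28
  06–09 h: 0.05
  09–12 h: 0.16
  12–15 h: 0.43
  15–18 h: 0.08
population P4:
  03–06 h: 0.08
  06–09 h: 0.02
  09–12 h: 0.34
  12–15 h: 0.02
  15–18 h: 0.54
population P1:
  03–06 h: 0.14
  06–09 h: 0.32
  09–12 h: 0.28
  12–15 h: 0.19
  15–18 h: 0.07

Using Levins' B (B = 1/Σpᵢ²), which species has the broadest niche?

population P1

Σp_P3ᵢ² = 0.28² + 0.05² + 0.16² + 0.43² + 0.08² = 0.0784 + 0.0025 + 0.0256 + 0.1849 + 0.0064 = 0.2978
B_P3 = 1 / 0.2978 = 3.3580
Σp_P4ᵢ² = 0.08² + 0.02² + 0.34² + 0.02² + 0.54² = 0.0064 + 0.0004 + 0.1156 + 0.0004 + 0.2916 = 0.4144
B_P4 = 1 / 0.4144 = 2.4131
Σp_P1ᵢ² = 0.14² + 0.32² + 0.28² + 0.19² + 0.07² = 0.0196 + 0.1024 + 0.0784 + 0.0361 + 0.0049 = 0.2414
B_P1 = 1 / 0.2414 = 4.1425
Highest B → broadest niche (most generalist): population P1 (B = 4.14).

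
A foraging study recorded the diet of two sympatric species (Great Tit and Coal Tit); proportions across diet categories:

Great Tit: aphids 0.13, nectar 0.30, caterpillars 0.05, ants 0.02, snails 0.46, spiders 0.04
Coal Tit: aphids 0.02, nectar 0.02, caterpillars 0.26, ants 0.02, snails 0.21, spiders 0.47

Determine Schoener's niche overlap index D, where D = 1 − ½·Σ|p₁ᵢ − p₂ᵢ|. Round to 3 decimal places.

0.360

Σ|p₁ᵢ − p₂ᵢ| = 0.11 + 0.28 + 0.21 + 0.00 + 0.25 + 0.43 = 1.28
D = 1 − ½ × 1.28 = 1 − 0.640 = 0.36000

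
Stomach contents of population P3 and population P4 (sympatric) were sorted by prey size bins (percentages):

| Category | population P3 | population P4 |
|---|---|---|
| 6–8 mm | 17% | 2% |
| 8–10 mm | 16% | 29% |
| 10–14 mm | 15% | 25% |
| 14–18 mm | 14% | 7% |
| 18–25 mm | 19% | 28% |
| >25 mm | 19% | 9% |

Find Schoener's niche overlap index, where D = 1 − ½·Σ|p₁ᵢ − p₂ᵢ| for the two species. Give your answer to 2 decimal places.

0.68

Convert percentages to proportions (divide by 100).
Σ|p₁ᵢ − p₂ᵢ| = 0.15 + 0.13 + 0.10 + 0.07 + 0.09 + 0.10 = 0.64
D = 1 − ½ × 0.64 = 1 − 0.320 = 0.6800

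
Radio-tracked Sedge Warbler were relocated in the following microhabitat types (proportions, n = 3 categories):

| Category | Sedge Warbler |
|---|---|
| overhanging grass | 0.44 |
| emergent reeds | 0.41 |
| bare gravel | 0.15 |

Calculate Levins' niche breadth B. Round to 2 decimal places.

Σpᵢ² = 0.44² + 0.41² + 0.15² = 0.1936 + 0.1681 + 0.0225 = 0.3842
B = 1 / 0.3842 = 2.6028

2.60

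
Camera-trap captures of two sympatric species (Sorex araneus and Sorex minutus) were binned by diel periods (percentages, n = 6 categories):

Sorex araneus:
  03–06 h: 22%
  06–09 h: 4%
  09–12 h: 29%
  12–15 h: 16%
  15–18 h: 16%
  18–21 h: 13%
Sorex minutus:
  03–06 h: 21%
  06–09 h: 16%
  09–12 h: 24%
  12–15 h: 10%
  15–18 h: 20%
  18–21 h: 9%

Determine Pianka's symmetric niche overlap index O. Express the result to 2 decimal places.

0.94

Convert percentages to proportions (divide by 100).
Σ p₁ᵢp₂ᵢ = 0.0462 + 0.0064 + 0.0696 + 0.0160 + 0.0320 + 0.0117 = 0.1819
Σp_1ᵢ² = 0.22² + 0.04² + 0.29² + 0.16² + 0.16² + 0.13² = 0.0484 + 0.0016 + 0.0841 + 0.0256 + 0.0256 + 0.0169 = 0.2022
Σp_2ᵢ² = 0.21² + 0.16² + 0.24² + 0.10² + 0.20² + 0.09² = 0.0441 + 0.0256 + 0.0576 + 0.0100 + 0.0400 + 0.0081 = 0.1854
O = 0.1819 / √(0.2022 × 0.1854) = 0.1819 / 0.19362 = 0.9395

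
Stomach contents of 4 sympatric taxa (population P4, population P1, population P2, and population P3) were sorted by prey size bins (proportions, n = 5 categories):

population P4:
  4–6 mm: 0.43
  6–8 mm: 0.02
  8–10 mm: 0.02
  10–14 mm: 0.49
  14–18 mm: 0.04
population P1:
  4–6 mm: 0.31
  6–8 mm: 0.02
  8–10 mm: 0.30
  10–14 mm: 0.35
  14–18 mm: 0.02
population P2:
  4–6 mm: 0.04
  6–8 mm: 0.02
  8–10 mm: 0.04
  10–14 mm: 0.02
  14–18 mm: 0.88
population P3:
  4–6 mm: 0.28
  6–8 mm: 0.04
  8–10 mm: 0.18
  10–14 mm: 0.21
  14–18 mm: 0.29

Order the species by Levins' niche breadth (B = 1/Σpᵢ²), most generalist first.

Σp_P4ᵢ² = 0.43² + 0.02² + 0.02² + 0.49² + 0.04² = 0.1849 + 0.0004 + 0.0004 + 0.2401 + 0.0016 = 0.4274
B_P4 = 1 / 0.4274 = 2.3397
Σp_P1ᵢ² = 0.31² + 0.02² + 0.30² + 0.35² + 0.02² = 0.0961 + 0.0004 + 0.0900 + 0.1225 + 0.0004 = 0.3094
B_P1 = 1 / 0.3094 = 3.2321
Σp_P2ᵢ² = 0.04² + 0.02² + 0.04² + 0.02² + 0.88² = 0.0016 + 0.0004 + 0.0016 + 0.0004 + 0.7744 = 0.7784
B_P2 = 1 / 0.7784 = 1.2847
Σp_P3ᵢ² = 0.28² + 0.04² + 0.18² + 0.21² + 0.29² = 0.0784 + 0.0016 + 0.0324 + 0.0441 + 0.0841 = 0.2406
B_P3 = 1 / 0.2406 = 4.1563
Ranking by B (broadest → narrowest): population P3 (4.16) > population P1 (3.23) > population P4 (2.34) > population P2 (1.28)

population P3 > population P1 > population P4 > population P2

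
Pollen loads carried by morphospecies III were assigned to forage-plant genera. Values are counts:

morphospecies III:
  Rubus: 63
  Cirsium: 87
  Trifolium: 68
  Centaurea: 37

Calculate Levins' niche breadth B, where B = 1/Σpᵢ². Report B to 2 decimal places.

Proportions for morphospecies III (n=255): 63/255=0.2471, 87/255=0.3412, 68/255=0.2667, 37/255=0.1451
Σpᵢ² = 0.2471² + 0.3412² + 0.2667² + 0.1451² = 0.061058 + 0.116417 + 0.071129 + 0.021054 = 0.269658
B = 1 / 0.269658 = 3.7084

3.71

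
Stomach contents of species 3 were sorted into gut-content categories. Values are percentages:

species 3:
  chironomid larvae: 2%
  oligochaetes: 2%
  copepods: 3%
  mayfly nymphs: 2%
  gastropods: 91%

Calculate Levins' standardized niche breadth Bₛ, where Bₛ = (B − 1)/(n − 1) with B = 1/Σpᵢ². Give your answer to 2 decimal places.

0.05

Convert percentages to proportions (divide by 100).
Σpᵢ² = 0.02² + 0.02² + 0.03² + 0.02² + 0.91² = 0.0004 + 0.0004 + 0.0009 + 0.0004 + 0.8281 = 0.8302
B = 1 / 0.8302 = 1.2045
Bₛ = (B − 1)/(n − 1) = (1.2045 − 1)/(5 − 1) = 0.2045/4 = 0.0511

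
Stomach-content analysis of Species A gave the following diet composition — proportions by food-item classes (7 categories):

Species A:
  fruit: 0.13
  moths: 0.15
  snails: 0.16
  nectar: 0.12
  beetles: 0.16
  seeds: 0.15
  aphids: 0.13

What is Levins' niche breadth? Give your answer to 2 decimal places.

6.93

Σpᵢ² = 0.13² + 0.15² + 0.16² + 0.12² + 0.16² + 0.15² + 0.13² = 0.0169 + 0.0225 + 0.0256 + 0.0144 + 0.0256 + 0.0225 + 0.0169 = 0.1444
B = 1 / 0.1444 = 6.9252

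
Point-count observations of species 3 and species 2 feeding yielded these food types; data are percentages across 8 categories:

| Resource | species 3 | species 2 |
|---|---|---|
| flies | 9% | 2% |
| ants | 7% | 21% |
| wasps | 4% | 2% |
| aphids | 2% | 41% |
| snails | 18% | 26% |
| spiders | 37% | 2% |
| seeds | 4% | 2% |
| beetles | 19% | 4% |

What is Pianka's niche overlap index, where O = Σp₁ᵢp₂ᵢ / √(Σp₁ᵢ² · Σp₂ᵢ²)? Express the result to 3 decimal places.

Convert percentages to proportions (divide by 100).
Σ p₁ᵢp₂ᵢ = 0.0018 + 0.0147 + 0.0008 + 0.0082 + 0.0468 + 0.0074 + 0.0008 + 0.0076 = 0.0881
Σp_1ᵢ² = 0.09² + 0.07² + 0.04² + 0.02² + 0.18² + 0.37² + 0.04² + 0.19² = 0.0081 + 0.0049 + 0.0016 + 0.0004 + 0.0324 + 0.1369 + 0.0016 + 0.0361 = 0.2220
Σp_2ᵢ² = 0.02² + 0.21² + 0.02² + 0.41² + 0.26² + 0.02² + 0.02² + 0.04² = 0.0004 + 0.0441 + 0.0004 + 0.1681 + 0.0676 + 0.0004 + 0.0004 + 0.0016 = 0.2830
O = 0.0881 / √(0.2220 × 0.2830) = 0.0881 / 0.250651 = 0.35148

0.351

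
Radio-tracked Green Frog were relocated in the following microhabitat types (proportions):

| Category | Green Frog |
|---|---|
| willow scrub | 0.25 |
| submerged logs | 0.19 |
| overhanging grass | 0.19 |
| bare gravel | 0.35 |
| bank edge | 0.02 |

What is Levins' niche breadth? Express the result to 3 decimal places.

3.882

Σpᵢ² = 0.25² + 0.19² + 0.19² + 0.35² + 0.02² = 0.0625 + 0.0361 + 0.0361 + 0.1225 + 0.0004 = 0.2576
B = 1 / 0.2576 = 3.88199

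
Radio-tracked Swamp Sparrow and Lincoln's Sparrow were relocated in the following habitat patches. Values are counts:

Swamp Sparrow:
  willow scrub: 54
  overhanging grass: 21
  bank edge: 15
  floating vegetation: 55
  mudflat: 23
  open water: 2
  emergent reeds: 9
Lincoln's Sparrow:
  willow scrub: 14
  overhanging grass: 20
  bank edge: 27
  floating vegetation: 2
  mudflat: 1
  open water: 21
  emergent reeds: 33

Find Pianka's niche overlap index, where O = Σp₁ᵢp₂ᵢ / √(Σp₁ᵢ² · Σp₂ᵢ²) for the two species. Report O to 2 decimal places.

0.45

Proportions for Swamp Sparrow (n=179): 54/179=0.3017, 21/179=0.1173, 15/179=0.0838, 55/179=0.3073, 23/179=0.1285, 2/179=0.0112, 9/179=0.0503
Proportions for Lincoln's Sparrow (n=118): 14/118=0.1186, 20/118=0.1695, 27/118=0.2288, 2/118=0.0169, 1/118=0.0085, 21/118=0.1780, 33/118=0.2797
Σ p₁ᵢp₂ᵢ = 0.035782 + 0.019882 + 0.019173 + 0.005193 + 0.001092 + 0.001994 + 0.014069 = 0.097185
Σp_1ᵢ² = 0.3017² + 0.1173² + 0.0838² + 0.3073² + 0.1285² + 0.0112² + 0.0503² = 0.091023 + 0.013759 + 0.007022 + 0.094433 + 0.016512 + 0.000125 + 0.002530 = 0.225404
Σp_2ᵢ² = 0.1186² + 0.1695² + 0.2288² + 0.0169² + 0.0085² + 0.1780² + 0.2797² = 0.014066 + 0.028730 + 0.052349 + 0.000286 + 0.000072 + 0.031684 + 0.078232 = 0.205419
O = 0.097185 / √(0.225404 × 0.205419) = 0.097185 / 0.2151796 = 0.4516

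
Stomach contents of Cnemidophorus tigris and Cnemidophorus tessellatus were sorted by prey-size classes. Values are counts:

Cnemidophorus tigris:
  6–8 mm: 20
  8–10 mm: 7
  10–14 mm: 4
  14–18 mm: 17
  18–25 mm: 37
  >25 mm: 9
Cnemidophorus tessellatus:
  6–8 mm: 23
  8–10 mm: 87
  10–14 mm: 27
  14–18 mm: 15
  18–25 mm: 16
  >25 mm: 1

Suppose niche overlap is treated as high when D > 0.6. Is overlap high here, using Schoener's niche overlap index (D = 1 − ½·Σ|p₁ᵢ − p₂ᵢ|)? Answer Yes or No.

No

Proportions for Cnemidophorus tigris (n=94): 20/94=0.2128, 7/94=0.0745, 4/94=0.0426, 17/94=0.1809, 37/94=0.3936, 9/94=0.0957
Proportions for Cnemidophorus tessellatus (n=169): 23/169=0.1361, 87/169=0.5148, 27/169=0.1598, 15/169=0.0888, 16/169=0.0947, 1/169=0.0059
Σ|p₁ᵢ − p₂ᵢ| = 0.0767 + 0.4403 + 0.1172 + 0.0921 + 0.2989 + 0.0898 = 1.1150
D = 1 − ½ × 1.1150 = 1 − 0.55750 = 0.44250
D = 0.44250 < 0.6 → No.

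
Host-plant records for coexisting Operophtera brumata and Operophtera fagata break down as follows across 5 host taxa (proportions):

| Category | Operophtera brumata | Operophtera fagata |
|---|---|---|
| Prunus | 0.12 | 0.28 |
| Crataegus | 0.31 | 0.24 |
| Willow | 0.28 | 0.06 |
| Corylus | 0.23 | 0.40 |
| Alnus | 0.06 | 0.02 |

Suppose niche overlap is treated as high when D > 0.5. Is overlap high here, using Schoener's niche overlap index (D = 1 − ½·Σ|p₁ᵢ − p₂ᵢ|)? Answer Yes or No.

Yes

Σ|p₁ᵢ − p₂ᵢ| = 0.16 + 0.07 + 0.22 + 0.17 + 0.04 = 0.66
D = 1 − ½ × 0.66 = 1 − 0.330 = 0.6700
D = 0.6700 > 0.5 → Yes.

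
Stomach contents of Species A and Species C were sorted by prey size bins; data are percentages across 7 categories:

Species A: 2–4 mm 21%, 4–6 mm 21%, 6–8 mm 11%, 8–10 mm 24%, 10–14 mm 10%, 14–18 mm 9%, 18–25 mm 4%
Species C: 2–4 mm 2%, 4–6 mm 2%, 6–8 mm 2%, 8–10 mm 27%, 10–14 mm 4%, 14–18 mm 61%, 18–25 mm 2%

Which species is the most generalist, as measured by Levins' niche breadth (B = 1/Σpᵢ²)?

Convert percentages to proportions (divide by 100).
Σp_Aᵢ² = 0.21² + 0.21² + 0.11² + 0.24² + 0.10² + 0.09² + 0.04² = 0.0441 + 0.0441 + 0.0121 + 0.0576 + 0.0100 + 0.0081 + 0.0016 = 0.1776
B_A = 1 / 0.1776 = 5.6306
Σp_Cᵢ² = 0.02² + 0.02² + 0.02² + 0.27² + 0.04² + 0.61² + 0.02² = 0.0004 + 0.0004 + 0.0004 + 0.0729 + 0.0016 + 0.3721 + 0.0004 = 0.4482
B_C = 1 / 0.4482 = 2.2311
Highest B → broadest niche (most generalist): Species A (B = 5.63).

Species A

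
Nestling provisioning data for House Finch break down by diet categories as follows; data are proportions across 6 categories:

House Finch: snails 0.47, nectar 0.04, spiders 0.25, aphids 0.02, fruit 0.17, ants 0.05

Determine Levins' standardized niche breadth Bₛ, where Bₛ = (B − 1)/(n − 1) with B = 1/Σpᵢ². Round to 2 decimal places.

0.43

Σpᵢ² = 0.47² + 0.04² + 0.25² + 0.02² + 0.17² + 0.05² = 0.2209 + 0.0016 + 0.0625 + 0.0004 + 0.0289 + 0.0025 = 0.3168
B = 1 / 0.3168 = 3.1566
Bₛ = (B − 1)/(n − 1) = (3.1566 − 1)/(6 − 1) = 2.1566/5 = 0.4313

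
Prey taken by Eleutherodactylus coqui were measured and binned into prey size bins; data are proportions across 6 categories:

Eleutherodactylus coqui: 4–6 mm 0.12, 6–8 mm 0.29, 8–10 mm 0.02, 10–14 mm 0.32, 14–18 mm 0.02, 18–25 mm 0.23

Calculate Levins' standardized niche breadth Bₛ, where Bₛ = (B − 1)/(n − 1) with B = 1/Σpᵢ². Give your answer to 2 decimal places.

Σpᵢ² = 0.12² + 0.29² + 0.02² + 0.32² + 0.02² + 0.23² = 0.0144 + 0.0841 + 0.0004 + 0.1024 + 0.0004 + 0.0529 = 0.2546
B = 1 / 0.2546 = 3.9277
Bₛ = (B − 1)/(n − 1) = (3.9277 − 1)/(6 − 1) = 2.9277/5 = 0.5855

0.59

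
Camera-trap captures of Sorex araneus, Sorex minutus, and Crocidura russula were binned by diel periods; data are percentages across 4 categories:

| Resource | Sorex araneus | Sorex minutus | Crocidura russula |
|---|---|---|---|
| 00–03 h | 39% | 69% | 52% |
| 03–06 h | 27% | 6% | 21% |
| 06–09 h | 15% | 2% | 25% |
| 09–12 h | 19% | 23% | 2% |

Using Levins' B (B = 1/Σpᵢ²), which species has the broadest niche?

Sorex araneus

Convert percentages to proportions (divide by 100).
Σp_aranᵢ² = 0.39² + 0.27² + 0.15² + 0.19² = 0.1521 + 0.0729 + 0.0225 + 0.0361 = 0.2836
B_aran = 1 / 0.2836 = 3.5261
Σp_minuᵢ² = 0.69² + 0.06² + 0.02² + 0.23² = 0.4761 + 0.0036 + 0.0004 + 0.0529 = 0.5330
B_minu = 1 / 0.5330 = 1.8762
Σp_russᵢ² = 0.52² + 0.21² + 0.25² + 0.02² = 0.2704 + 0.0441 + 0.0625 + 0.0004 = 0.3774
B_russ = 1 / 0.3774 = 2.6497
Highest B → broadest niche (most generalist): Sorex araneus (B = 3.53).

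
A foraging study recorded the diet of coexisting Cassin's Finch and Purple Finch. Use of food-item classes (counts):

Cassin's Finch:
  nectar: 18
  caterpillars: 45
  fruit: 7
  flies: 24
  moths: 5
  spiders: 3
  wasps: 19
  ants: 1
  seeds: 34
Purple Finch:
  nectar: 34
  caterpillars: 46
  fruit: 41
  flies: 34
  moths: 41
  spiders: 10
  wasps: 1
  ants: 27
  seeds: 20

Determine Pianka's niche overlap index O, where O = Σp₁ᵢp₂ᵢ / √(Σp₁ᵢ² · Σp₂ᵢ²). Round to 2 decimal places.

Proportions for Cassin's Finch (n=156): 18/156=0.1154, 45/156=0.2885, 7/156=0.0449, 24/156=0.1538, 5/156=0.0321, 3/156=0.0192, 19/156=0.1218, 1/156=0.0064, 34/156=0.2179
Proportions for Purple Finch (n=254): 34/254=0.1339, 46/254=0.1811, 41/254=0.1614, 34/254=0.1339, 41/254=0.1614, 10/254=0.0394, 1/254=0.0039, 27/254=0.1063, 20/254=0.0787
Σ p₁ᵢp₂ᵢ = 0.015452 + 0.052247 + 0.007247 + 0.020594 + 0.005181 + 0.000756 + 0.000475 + 0.000680 + 0.017149 = 0.119781
Σp_1ᵢ² = 0.1154² + 0.2885² + 0.0449² + 0.1538² + 0.0321² + 0.0192² + 0.1218² + 0.0064² + 0.2179² = 0.013317 + 0.083232 + 0.002016 + 0.023654 + 0.001030 + 0.000369 + 0.014835 + 0.000041 + 0.047480 = 0.185974
Σp_2ᵢ² = 0.1339² + 0.1811² + 0.1614² + 0.1339² + 0.1614² + 0.0394² + 0.0039² + 0.1063² + 0.0787² = 0.017929 + 0.032797 + 0.026050 + 0.017929 + 0.026050 + 0.001552 + 0.000015 + 0.011300 + 0.006194 = 0.139816
O = 0.119781 / √(0.185974 × 0.139816) = 0.119781 / 0.1612518 = 0.7428

0.74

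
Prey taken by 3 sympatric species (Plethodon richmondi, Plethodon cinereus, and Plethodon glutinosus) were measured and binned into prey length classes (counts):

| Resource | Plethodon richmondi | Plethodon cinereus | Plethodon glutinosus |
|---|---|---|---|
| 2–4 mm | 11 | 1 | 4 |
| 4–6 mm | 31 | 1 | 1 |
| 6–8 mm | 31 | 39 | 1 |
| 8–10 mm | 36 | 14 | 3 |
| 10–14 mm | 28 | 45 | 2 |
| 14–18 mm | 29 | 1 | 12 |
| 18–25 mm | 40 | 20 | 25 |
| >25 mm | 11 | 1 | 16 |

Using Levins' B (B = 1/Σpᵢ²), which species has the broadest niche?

Proportions for Plethodon richmondi (n=217): 11/217=0.0507, 31/217=0.1429, 31/217=0.1429, 36/217=0.1659, 28/217=0.1290, 29/217=0.1336, 40/217=0.1843, 11/217=0.0507
Proportions for Plethodon cinereus (n=122): 1/122=0.0082, 1/122=0.0082, 39/122=0.3197, 14/122=0.1148, 45/122=0.3689, 1/122=0.0082, 20/122=0.1639, 1/122=0.0082
Proportions for Plethodon glutinosus (n=64): 4/64=0.0625, 1/64=0.0156, 1/64=0.0156, 3/64=0.0469, 2/64=0.0313, 12/64=0.1875, 25/64=0.3906, 16/64=0.2500
Σp_richᵢ² = 0.0507² + 0.1429² + 0.1429² + 0.1659² + 0.1290² + 0.1336² + 0.1843² + 0.0507² = 0.002570 + 0.020420 + 0.020420 + 0.027523 + 0.016641 + 0.017849 + 0.033966 + 0.002570 = 0.141959
B_rich = 1 / 0.141959 = 7.0443
Σp_cineᵢ² = 0.0082² + 0.0082² + 0.3197² + 0.1148² + 0.3689² + 0.0082² + 0.1639² + 0.0082² = 0.000067 + 0.000067 + 0.102208 + 0.013179 + 0.136087 + 0.000067 + 0.026863 + 0.000067 = 0.278605
B_cine = 1 / 0.278605 = 3.5893
Σp_glutᵢ² = 0.0625² + 0.0156² + 0.0156² + 0.0469² + 0.0313² + 0.1875² + 0.3906² + 0.2500² = 0.003906 + 0.000243 + 0.000243 + 0.002200 + 0.000980 + 0.035156 + 0.152568 + 0.062500 = 0.257796
B_glut = 1 / 0.257796 = 3.8790
Highest B → broadest niche (most generalist): Plethodon richmondi (B = 7.04).

Plethodon richmondi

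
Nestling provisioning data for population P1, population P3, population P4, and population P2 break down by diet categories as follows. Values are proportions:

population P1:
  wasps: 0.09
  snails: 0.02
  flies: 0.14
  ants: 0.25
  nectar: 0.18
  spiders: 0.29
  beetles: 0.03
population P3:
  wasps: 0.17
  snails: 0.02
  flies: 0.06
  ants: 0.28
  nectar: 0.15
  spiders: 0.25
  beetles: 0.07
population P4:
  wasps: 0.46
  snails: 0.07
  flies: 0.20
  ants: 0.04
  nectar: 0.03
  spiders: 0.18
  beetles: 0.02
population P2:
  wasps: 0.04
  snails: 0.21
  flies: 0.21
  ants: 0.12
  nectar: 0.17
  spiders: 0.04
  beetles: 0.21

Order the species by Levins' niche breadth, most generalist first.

Σp_P1ᵢ² = 0.09² + 0.02² + 0.14² + 0.25² + 0.18² + 0.29² + 0.03² = 0.0081 + 0.0004 + 0.0196 + 0.0625 + 0.0324 + 0.0841 + 0.0009 = 0.2080
B_P1 = 1 / 0.2080 = 4.8077
Σp_P3ᵢ² = 0.17² + 0.02² + 0.06² + 0.28² + 0.15² + 0.25² + 0.07² = 0.0289 + 0.0004 + 0.0036 + 0.0784 + 0.0225 + 0.0625 + 0.0049 = 0.2012
B_P3 = 1 / 0.2012 = 4.9702
Σp_P4ᵢ² = 0.46² + 0.07² + 0.20² + 0.04² + 0.03² + 0.18² + 0.02² = 0.2116 + 0.0049 + 0.0400 + 0.0016 + 0.0009 + 0.0324 + 0.0004 = 0.2918
B_P4 = 1 / 0.2918 = 3.4270
Σp_P2ᵢ² = 0.04² + 0.21² + 0.21² + 0.12² + 0.17² + 0.04² + 0.21² = 0.0016 + 0.0441 + 0.0441 + 0.0144 + 0.0289 + 0.0016 + 0.0441 = 0.1788
B_P2 = 1 / 0.1788 = 5.5928
Ranking by B (broadest → narrowest): population P2 (5.59) > population P3 (4.97) > population P1 (4.81) > population P4 (3.43)

population P2 > population P3 > population P1 > population P4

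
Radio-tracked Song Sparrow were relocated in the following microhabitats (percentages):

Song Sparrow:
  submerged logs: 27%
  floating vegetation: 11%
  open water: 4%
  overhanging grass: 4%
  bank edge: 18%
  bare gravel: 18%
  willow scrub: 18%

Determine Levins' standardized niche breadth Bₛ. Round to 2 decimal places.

0.73

Convert percentages to proportions (divide by 100).
Σpᵢ² = 0.27² + 0.11² + 0.04² + 0.04² + 0.18² + 0.18² + 0.18² = 0.0729 + 0.0121 + 0.0016 + 0.0016 + 0.0324 + 0.0324 + 0.0324 = 0.1854
B = 1 / 0.1854 = 5.3937
Bₛ = (B − 1)/(n − 1) = (5.3937 − 1)/(7 − 1) = 4.3937/6 = 0.7323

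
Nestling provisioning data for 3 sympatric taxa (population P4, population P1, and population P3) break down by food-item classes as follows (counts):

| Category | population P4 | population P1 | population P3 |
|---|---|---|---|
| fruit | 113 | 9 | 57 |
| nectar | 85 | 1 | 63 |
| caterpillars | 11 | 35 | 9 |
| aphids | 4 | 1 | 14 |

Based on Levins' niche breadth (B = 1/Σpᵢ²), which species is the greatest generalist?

Proportions for population P4 (n=213): 113/213=0.5305, 85/213=0.3991, 11/213=0.0516, 4/213=0.0188
Proportions for population P1 (n=46): 9/46=0.1957, 1/46=0.0217, 35/46=0.7609, 1/46=0.0217
Proportions for population P3 (n=143): 57/143=0.3986, 63/143=0.4406, 9/143=0.0629, 14/143=0.0979
Σp_P4ᵢ² = 0.5305² + 0.3991² + 0.0516² + 0.0188² = 0.281430 + 0.159281 + 0.002663 + 0.000353 = 0.443727
B_P4 = 1 / 0.443727 = 2.2536
Σp_P1ᵢ² = 0.1957² + 0.0217² + 0.7609² + 0.0217² = 0.038298 + 0.000471 + 0.578969 + 0.000471 = 0.618209
B_P1 = 1 / 0.618209 = 1.6176
Σp_P3ᵢ² = 0.3986² + 0.4406² + 0.0629² + 0.0979² = 0.158882 + 0.194128 + 0.003956 + 0.009584 = 0.366550
B_P3 = 1 / 0.366550 = 2.7281
Highest B → broadest niche (most generalist): population P3 (B = 2.73).

population P3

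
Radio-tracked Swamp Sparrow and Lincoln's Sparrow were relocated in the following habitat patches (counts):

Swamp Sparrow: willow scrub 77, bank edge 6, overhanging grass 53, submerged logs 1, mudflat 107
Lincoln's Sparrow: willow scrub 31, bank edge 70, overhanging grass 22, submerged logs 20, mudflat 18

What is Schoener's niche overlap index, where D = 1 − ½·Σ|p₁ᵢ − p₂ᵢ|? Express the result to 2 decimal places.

0.47

Proportions for Swamp Sparrow (n=244): 77/244=0.3156, 6/244=0.0246, 53/244=0.2172, 1/244=0.0041, 107/244=0.4385
Proportions for Lincoln's Sparrow (n=161): 31/161=0.1925, 70/161=0.4348, 22/161=0.1366, 20/161=0.1242, 18/161=0.1118
Σ|p₁ᵢ − p₂ᵢ| = 0.1231 + 0.4102 + 0.0806 + 0.1201 + 0.3267 = 1.0607
D = 1 − ½ × 1.0607 = 1 − 0.53035 = 0.46965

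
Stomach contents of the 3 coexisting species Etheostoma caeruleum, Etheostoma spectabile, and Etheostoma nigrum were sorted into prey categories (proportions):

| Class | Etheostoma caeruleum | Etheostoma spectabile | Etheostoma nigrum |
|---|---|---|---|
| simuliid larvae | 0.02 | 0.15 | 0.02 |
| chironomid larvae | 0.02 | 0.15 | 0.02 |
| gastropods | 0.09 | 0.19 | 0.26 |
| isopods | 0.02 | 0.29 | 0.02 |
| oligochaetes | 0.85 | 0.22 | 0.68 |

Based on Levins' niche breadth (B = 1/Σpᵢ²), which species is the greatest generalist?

Σp_caerᵢ² = 0.02² + 0.02² + 0.09² + 0.02² + 0.85² = 0.0004 + 0.0004 + 0.0081 + 0.0004 + 0.7225 = 0.7318
B_caer = 1 / 0.7318 = 1.3665
Σp_specᵢ² = 0.15² + 0.15² + 0.19² + 0.29² + 0.22² = 0.0225 + 0.0225 + 0.0361 + 0.0841 + 0.0484 = 0.2136
B_spec = 1 / 0.2136 = 4.6816
Σp_nigrᵢ² = 0.02² + 0.02² + 0.26² + 0.02² + 0.68² = 0.0004 + 0.0004 + 0.0676 + 0.0004 + 0.4624 = 0.5312
B_nigr = 1 / 0.5312 = 1.8825
Highest B → broadest niche (most generalist): Etheostoma spectabile (B = 4.68).

Etheostoma spectabile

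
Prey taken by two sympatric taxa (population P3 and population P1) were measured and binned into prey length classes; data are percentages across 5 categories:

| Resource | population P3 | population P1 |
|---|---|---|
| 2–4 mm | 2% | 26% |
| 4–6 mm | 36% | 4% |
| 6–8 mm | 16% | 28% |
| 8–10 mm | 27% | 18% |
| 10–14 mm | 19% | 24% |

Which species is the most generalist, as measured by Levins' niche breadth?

Convert percentages to proportions (divide by 100).
Σp_P3ᵢ² = 0.02² + 0.36² + 0.16² + 0.27² + 0.19² = 0.0004 + 0.1296 + 0.0256 + 0.0729 + 0.0361 = 0.2646
B_P3 = 1 / 0.2646 = 3.7793
Σp_P1ᵢ² = 0.26² + 0.04² + 0.28² + 0.18² + 0.24² = 0.0676 + 0.0016 + 0.0784 + 0.0324 + 0.0576 = 0.2376
B_P1 = 1 / 0.2376 = 4.2088
Highest B → broadest niche (most generalist): population P1 (B = 4.21).

population P1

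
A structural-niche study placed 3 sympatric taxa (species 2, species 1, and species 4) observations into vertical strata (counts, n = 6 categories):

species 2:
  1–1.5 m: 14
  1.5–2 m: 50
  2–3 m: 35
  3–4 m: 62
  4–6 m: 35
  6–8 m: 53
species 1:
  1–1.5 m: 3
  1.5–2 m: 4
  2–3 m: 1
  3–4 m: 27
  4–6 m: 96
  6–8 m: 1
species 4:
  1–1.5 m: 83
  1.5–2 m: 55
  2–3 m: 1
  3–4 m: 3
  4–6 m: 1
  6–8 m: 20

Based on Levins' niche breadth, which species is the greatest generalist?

Proportions for species 2 (n=249): 14/249=0.0562, 50/249=0.2008, 35/249=0.1406, 62/249=0.2490, 35/249=0.1406, 53/249=0.2129
Proportions for species 1 (n=132): 3/132=0.0227, 4/132=0.0303, 1/132=0.0076, 27/132=0.2045, 96/132=0.7273, 1/132=0.0076
Proportions for species 4 (n=163): 83/163=0.5092, 55/163=0.3374, 1/163=0.0061, 3/163=0.0184, 1/163=0.0061, 20/163=0.1227
Σp_2ᵢ² = 0.0562² + 0.2008² + 0.1406² + 0.2490² + 0.1406² + 0.2129² = 0.003158 + 0.040321 + 0.019768 + 0.062001 + 0.019768 + 0.045326 = 0.190342
B_2 = 1 / 0.190342 = 5.2537
Σp_1ᵢ² = 0.0227² + 0.0303² + 0.0076² + 0.2045² + 0.7273² + 0.0076² = 0.000515 + 0.000918 + 0.000058 + 0.041820 + 0.528965 + 0.000058 = 0.572334
B_1 = 1 / 0.572334 = 1.7472
Σp_4ᵢ² = 0.5092² + 0.3374² + 0.0061² + 0.0184² + 0.0061² + 0.1227² = 0.259285 + 0.113839 + 0.000037 + 0.000339 + 0.000037 + 0.015055 = 0.388592
B_4 = 1 / 0.388592 = 2.5734
Highest B → broadest niche (most generalist): species 2 (B = 5.25).

species 2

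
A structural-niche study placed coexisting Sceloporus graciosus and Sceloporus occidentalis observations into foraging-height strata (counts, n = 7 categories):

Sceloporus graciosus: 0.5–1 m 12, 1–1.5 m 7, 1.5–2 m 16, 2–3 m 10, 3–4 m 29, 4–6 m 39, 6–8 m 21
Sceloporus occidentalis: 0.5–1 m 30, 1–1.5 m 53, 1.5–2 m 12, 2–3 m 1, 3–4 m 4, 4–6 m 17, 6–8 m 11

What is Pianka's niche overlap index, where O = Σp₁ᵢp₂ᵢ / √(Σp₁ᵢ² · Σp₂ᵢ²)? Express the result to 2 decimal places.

0.51

Proportions for Sceloporus graciosus (n=134): 12/134=0.0896, 7/134=0.0522, 16/134=0.1194, 10/134=0.0746, 29/134=0.2164, 39/134=0.2910, 21/134=0.1567
Proportions for Sceloporus occidentalis (n=128): 30/128=0.2344, 53/128=0.4141, 12/128=0.0938, 1/128=0.0078, 4/128=0.0313, 17/128=0.1328, 11/128=0.0859
Σ p₁ᵢp₂ᵢ = 0.021002 + 0.021616 + 0.011200 + 0.000582 + 0.006773 + 0.038645 + 0.013461 = 0.113279
Σp_1ᵢ² = 0.0896² + 0.0522² + 0.1194² + 0.0746² + 0.2164² + 0.2910² + 0.1567² = 0.008028 + 0.002725 + 0.014256 + 0.005565 + 0.046829 + 0.084681 + 0.024555 = 0.186639
Σp_2ᵢ² = 0.2344² + 0.4141² + 0.0938² + 0.0078² + 0.0313² + 0.1328² + 0.0859² = 0.054943 + 0.171479 + 0.008798 + 0.000061 + 0.000980 + 0.017636 + 0.007379 = 0.261276
O = 0.113279 / √(0.186639 × 0.261276) = 0.113279 / 0.2208264 = 0.5130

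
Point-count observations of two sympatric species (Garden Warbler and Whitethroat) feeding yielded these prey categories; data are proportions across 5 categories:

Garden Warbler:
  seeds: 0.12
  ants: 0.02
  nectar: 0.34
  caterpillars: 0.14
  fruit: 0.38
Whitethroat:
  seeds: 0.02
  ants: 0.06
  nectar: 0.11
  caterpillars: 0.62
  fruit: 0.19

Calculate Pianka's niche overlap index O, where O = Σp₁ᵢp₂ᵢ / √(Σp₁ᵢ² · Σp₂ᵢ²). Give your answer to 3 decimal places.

0.558

Σ p₁ᵢp₂ᵢ = 0.0024 + 0.0012 + 0.0374 + 0.0868 + 0.0722 = 0.2000
Σp_1ᵢ² = 0.12² + 0.02² + 0.34² + 0.14² + 0.38² = 0.0144 + 0.0004 + 0.1156 + 0.0196 + 0.1444 = 0.2944
Σp_2ᵢ² = 0.02² + 0.06² + 0.11² + 0.62² + 0.19² = 0.0004 + 0.0036 + 0.0121 + 0.3844 + 0.0361 = 0.4366
O = 0.2000 / √(0.2944 × 0.4366) = 0.2000 / 0.358518 = 0.55785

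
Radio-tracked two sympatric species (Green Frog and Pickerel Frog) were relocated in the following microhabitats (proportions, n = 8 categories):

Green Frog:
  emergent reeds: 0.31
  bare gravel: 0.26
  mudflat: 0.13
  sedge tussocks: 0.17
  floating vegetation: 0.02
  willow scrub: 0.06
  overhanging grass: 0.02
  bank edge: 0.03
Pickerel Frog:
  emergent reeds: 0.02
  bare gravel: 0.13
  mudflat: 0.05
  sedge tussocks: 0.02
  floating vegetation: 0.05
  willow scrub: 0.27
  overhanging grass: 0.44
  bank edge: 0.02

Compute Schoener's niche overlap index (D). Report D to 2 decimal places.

0.34

Σ|p₁ᵢ − p₂ᵢ| = 0.29 + 0.13 + 0.08 + 0.15 + 0.03 + 0.21 + 0.42 + 0.01 = 1.32
D = 1 − ½ × 1.32 = 1 − 0.660 = 0.3400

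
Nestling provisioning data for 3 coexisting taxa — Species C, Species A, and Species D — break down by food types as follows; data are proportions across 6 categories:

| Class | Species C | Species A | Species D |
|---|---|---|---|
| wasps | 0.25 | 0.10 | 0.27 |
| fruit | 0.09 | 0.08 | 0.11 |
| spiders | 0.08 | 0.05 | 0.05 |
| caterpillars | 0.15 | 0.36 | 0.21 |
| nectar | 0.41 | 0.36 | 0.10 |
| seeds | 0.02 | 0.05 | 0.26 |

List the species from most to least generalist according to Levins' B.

Species D > Species C > Species A

Σp_Cᵢ² = 0.25² + 0.09² + 0.08² + 0.15² + 0.41² + 0.02² = 0.0625 + 0.0081 + 0.0064 + 0.0225 + 0.1681 + 0.0004 = 0.2680
B_C = 1 / 0.2680 = 3.7313
Σp_Aᵢ² = 0.10² + 0.08² + 0.05² + 0.36² + 0.36² + 0.05² = 0.0100 + 0.0064 + 0.0025 + 0.1296 + 0.1296 + 0.0025 = 0.2806
B_A = 1 / 0.2806 = 3.5638
Σp_Dᵢ² = 0.27² + 0.11² + 0.05² + 0.21² + 0.10² + 0.26² = 0.0729 + 0.0121 + 0.0025 + 0.0441 + 0.0100 + 0.0676 = 0.2092
B_D = 1 / 0.2092 = 4.7801
Ranking by B (broadest → narrowest): Species D (4.78) > Species C (3.73) > Species A (3.56)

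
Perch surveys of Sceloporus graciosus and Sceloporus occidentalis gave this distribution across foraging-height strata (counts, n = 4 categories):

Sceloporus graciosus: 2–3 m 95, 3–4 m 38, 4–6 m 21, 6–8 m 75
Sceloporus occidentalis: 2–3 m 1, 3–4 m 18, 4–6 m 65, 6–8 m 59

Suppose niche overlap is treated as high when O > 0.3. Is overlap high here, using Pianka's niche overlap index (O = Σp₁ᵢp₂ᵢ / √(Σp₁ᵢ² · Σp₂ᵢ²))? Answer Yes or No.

Proportions for Sceloporus graciosus (n=229): 95/229=0.4148, 38/229=0.1659, 21/229=0.0917, 75/229=0.3275
Proportions for Sceloporus occidentalis (n=143): 1/143=0.0070, 18/143=0.1259, 65/143=0.4545, 59/143=0.4126
Σ p₁ᵢp₂ᵢ = 0.002904 + 0.020887 + 0.041678 + 0.135127 = 0.200596
Σp_1ᵢ² = 0.4148² + 0.1659² + 0.0917² + 0.3275² = 0.172059 + 0.027523 + 0.008409 + 0.107256 = 0.315247
Σp_2ᵢ² = 0.0070² + 0.1259² + 0.4545² + 0.4126² = 0.000049 + 0.015851 + 0.206570 + 0.170239 = 0.392709
O = 0.200596 / √(0.315247 × 0.392709) = 0.200596 / 0.3518527 = 0.5701
O = 0.5701 > 0.3 → Yes.

Yes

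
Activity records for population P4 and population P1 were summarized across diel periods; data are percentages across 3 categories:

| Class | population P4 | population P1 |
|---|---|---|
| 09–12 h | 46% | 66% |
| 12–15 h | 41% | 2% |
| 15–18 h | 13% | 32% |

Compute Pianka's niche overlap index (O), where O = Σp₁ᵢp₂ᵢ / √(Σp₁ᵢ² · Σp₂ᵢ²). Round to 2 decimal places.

Convert percentages to proportions (divide by 100).
Σ p₁ᵢp₂ᵢ = 0.3036 + 0.0082 + 0.0416 = 0.3534
Σp_1ᵢ² = 0.46² + 0.41² + 0.13² = 0.2116 + 0.1681 + 0.0169 = 0.3966
Σp_2ᵢ² = 0.66² + 0.02² + 0.32² = 0.4356 + 0.0004 + 0.1024 = 0.5384
O = 0.3534 / √(0.3966 × 0.5384) = 0.3534 / 0.46209 = 0.7648

0.76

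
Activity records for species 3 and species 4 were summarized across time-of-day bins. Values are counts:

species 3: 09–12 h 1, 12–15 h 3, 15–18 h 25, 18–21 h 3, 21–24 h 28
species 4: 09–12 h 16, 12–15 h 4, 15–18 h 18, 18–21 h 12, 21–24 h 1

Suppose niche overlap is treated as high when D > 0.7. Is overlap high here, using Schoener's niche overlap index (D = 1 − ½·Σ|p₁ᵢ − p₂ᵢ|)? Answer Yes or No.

No

Proportions for species 3 (n=60): 1/60=0.0167, 3/60=0.0500, 25/60=0.4167, 3/60=0.0500, 28/60=0.4667
Proportions for species 4 (n=51): 16/51=0.3137, 4/51=0.0784, 18/51=0.3529, 12/51=0.2353, 1/51=0.0196
Σ|p₁ᵢ − p₂ᵢ| = 0.2970 + 0.0284 + 0.0638 + 0.1853 + 0.4471 = 1.0216
D = 1 − ½ × 1.0216 = 1 − 0.51080 = 0.48920
D = 0.48920 < 0.7 → No.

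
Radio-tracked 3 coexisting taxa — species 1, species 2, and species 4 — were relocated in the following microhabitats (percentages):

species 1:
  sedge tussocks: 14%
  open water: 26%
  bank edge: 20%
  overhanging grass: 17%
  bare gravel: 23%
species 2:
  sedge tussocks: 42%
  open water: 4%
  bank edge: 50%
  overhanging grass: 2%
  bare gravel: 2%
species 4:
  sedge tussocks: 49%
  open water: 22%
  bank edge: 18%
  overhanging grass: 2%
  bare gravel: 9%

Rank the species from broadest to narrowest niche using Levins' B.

species 1 > species 4 > species 2

Convert percentages to proportions (divide by 100).
Σp_1ᵢ² = 0.14² + 0.26² + 0.20² + 0.17² + 0.23² = 0.0196 + 0.0676 + 0.0400 + 0.0289 + 0.0529 = 0.2090
B_1 = 1 / 0.2090 = 4.7847
Σp_2ᵢ² = 0.42² + 0.04² + 0.50² + 0.02² + 0.02² = 0.1764 + 0.0016 + 0.2500 + 0.0004 + 0.0004 = 0.4288
B_2 = 1 / 0.4288 = 2.3321
Σp_4ᵢ² = 0.49² + 0.22² + 0.18² + 0.02² + 0.09² = 0.2401 + 0.0484 + 0.0324 + 0.0004 + 0.0081 = 0.3294
B_4 = 1 / 0.3294 = 3.0358
Ranking by B (broadest → narrowest): species 1 (4.78) > species 4 (3.04) > species 2 (2.33)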